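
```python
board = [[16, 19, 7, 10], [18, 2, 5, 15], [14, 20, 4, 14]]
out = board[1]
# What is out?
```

board has 3 rows. Row 1 is [18, 2, 5, 15].

[18, 2, 5, 15]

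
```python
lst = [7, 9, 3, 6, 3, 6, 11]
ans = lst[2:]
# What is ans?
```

lst has length 7. The slice lst[2:] selects indices [2, 3, 4, 5, 6] (2->3, 3->6, 4->3, 5->6, 6->11), giving [3, 6, 3, 6, 11].

[3, 6, 3, 6, 11]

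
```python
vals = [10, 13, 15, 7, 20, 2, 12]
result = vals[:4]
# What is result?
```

vals has length 7. The slice vals[:4] selects indices [0, 1, 2, 3] (0->10, 1->13, 2->15, 3->7), giving [10, 13, 15, 7].

[10, 13, 15, 7]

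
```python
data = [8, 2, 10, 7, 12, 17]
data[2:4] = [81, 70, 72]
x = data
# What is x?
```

data starts as [8, 2, 10, 7, 12, 17] (length 6). The slice data[2:4] covers indices [2, 3] with values [10, 7]. Replacing that slice with [81, 70, 72] (different length) produces [8, 2, 81, 70, 72, 12, 17].

[8, 2, 81, 70, 72, 12, 17]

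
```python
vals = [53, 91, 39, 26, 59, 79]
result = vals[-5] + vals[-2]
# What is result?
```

vals has length 6. Negative index -5 maps to positive index 6 + (-5) = 1. vals[1] = 91.
vals has length 6. Negative index -2 maps to positive index 6 + (-2) = 4. vals[4] = 59.
Sum: 91 + 59 = 150.

150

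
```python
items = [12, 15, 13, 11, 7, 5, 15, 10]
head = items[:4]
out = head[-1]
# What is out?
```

items has length 8. The slice items[:4] selects indices [0, 1, 2, 3] (0->12, 1->15, 2->13, 3->11), giving [12, 15, 13, 11]. So head = [12, 15, 13, 11]. Then head[-1] = 11.

11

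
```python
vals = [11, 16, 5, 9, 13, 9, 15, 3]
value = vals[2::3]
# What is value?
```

vals has length 8. The slice vals[2::3] selects indices [2, 5] (2->5, 5->9), giving [5, 9].

[5, 9]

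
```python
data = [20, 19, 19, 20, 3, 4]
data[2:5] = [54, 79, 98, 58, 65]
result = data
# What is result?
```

data starts as [20, 19, 19, 20, 3, 4] (length 6). The slice data[2:5] covers indices [2, 3, 4] with values [19, 20, 3]. Replacing that slice with [54, 79, 98, 58, 65] (different length) produces [20, 19, 54, 79, 98, 58, 65, 4].

[20, 19, 54, 79, 98, 58, 65, 4]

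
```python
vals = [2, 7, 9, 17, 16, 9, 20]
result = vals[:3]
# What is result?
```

vals has length 7. The slice vals[:3] selects indices [0, 1, 2] (0->2, 1->7, 2->9), giving [2, 7, 9].

[2, 7, 9]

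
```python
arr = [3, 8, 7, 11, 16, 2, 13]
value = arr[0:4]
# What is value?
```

arr has length 7. The slice arr[0:4] selects indices [0, 1, 2, 3] (0->3, 1->8, 2->7, 3->11), giving [3, 8, 7, 11].

[3, 8, 7, 11]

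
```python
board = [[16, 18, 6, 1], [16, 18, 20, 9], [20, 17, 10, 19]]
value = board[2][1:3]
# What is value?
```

board[2] = [20, 17, 10, 19]. board[2] has length 4. The slice board[2][1:3] selects indices [1, 2] (1->17, 2->10), giving [17, 10].

[17, 10]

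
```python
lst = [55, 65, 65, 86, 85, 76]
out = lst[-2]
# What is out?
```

lst has length 6. Negative index -2 maps to positive index 6 + (-2) = 4. lst[4] = 85.

85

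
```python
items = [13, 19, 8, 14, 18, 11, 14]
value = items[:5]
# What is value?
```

items has length 7. The slice items[:5] selects indices [0, 1, 2, 3, 4] (0->13, 1->19, 2->8, 3->14, 4->18), giving [13, 19, 8, 14, 18].

[13, 19, 8, 14, 18]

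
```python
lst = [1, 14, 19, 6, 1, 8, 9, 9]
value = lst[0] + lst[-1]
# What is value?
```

lst has length 8. lst[0] = 1.
lst has length 8. Negative index -1 maps to positive index 8 + (-1) = 7. lst[7] = 9.
Sum: 1 + 9 = 10.

10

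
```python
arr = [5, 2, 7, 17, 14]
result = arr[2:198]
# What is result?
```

arr has length 5. The slice arr[2:198] selects indices [2, 3, 4] (2->7, 3->17, 4->14), giving [7, 17, 14].

[7, 17, 14]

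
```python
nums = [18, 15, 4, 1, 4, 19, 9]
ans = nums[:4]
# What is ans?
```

nums has length 7. The slice nums[:4] selects indices [0, 1, 2, 3] (0->18, 1->15, 2->4, 3->1), giving [18, 15, 4, 1].

[18, 15, 4, 1]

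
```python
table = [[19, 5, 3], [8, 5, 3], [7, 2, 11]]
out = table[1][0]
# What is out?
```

table[1] = [8, 5, 3]. Taking column 0 of that row yields 8.

8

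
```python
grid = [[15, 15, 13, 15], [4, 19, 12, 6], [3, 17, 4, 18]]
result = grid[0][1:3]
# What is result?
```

grid[0] = [15, 15, 13, 15]. grid[0] has length 4. The slice grid[0][1:3] selects indices [1, 2] (1->15, 2->13), giving [15, 13].

[15, 13]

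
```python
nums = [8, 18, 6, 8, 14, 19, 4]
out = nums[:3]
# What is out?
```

nums has length 7. The slice nums[:3] selects indices [0, 1, 2] (0->8, 1->18, 2->6), giving [8, 18, 6].

[8, 18, 6]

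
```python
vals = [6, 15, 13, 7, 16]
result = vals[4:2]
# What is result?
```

vals has length 5. The slice vals[4:2] resolves to an empty index range, so the result is [].

[]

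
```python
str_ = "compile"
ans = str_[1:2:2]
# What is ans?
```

str_ has length 7. The slice str_[1:2:2] selects indices [1] (1->'o'), giving 'o'.

'o'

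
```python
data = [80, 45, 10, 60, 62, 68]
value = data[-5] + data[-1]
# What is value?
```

data has length 6. Negative index -5 maps to positive index 6 + (-5) = 1. data[1] = 45.
data has length 6. Negative index -1 maps to positive index 6 + (-1) = 5. data[5] = 68.
Sum: 45 + 68 = 113.

113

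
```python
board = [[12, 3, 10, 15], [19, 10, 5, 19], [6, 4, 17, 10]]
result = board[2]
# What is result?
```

board has 3 rows. Row 2 is [6, 4, 17, 10].

[6, 4, 17, 10]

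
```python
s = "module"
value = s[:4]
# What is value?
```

s has length 6. The slice s[:4] selects indices [0, 1, 2, 3] (0->'m', 1->'o', 2->'d', 3->'u'), giving 'modu'.

'modu'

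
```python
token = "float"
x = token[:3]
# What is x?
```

token has length 5. The slice token[:3] selects indices [0, 1, 2] (0->'f', 1->'l', 2->'o'), giving 'flo'.

'flo'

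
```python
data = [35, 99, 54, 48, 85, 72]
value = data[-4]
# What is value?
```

data has length 6. Negative index -4 maps to positive index 6 + (-4) = 2. data[2] = 54.

54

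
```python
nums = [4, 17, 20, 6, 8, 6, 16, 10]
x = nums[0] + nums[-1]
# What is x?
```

nums has length 8. nums[0] = 4.
nums has length 8. Negative index -1 maps to positive index 8 + (-1) = 7. nums[7] = 10.
Sum: 4 + 10 = 14.

14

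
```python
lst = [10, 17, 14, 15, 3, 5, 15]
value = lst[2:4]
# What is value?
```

lst has length 7. The slice lst[2:4] selects indices [2, 3] (2->14, 3->15), giving [14, 15].

[14, 15]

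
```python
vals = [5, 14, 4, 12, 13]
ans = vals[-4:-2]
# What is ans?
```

vals has length 5. The slice vals[-4:-2] selects indices [1, 2] (1->14, 2->4), giving [14, 4].

[14, 4]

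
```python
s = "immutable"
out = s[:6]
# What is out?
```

s has length 9. The slice s[:6] selects indices [0, 1, 2, 3, 4, 5] (0->'i', 1->'m', 2->'m', 3->'u', 4->'t', 5->'a'), giving 'immuta'.

'immuta'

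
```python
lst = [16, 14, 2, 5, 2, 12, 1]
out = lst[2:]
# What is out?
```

lst has length 7. The slice lst[2:] selects indices [2, 3, 4, 5, 6] (2->2, 3->5, 4->2, 5->12, 6->1), giving [2, 5, 2, 12, 1].

[2, 5, 2, 12, 1]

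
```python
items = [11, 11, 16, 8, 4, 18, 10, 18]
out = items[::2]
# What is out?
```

items has length 8. The slice items[::2] selects indices [0, 2, 4, 6] (0->11, 2->16, 4->4, 6->10), giving [11, 16, 4, 10].

[11, 16, 4, 10]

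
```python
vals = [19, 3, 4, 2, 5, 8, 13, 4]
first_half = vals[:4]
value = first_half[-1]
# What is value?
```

vals has length 8. The slice vals[:4] selects indices [0, 1, 2, 3] (0->19, 1->3, 2->4, 3->2), giving [19, 3, 4, 2]. So first_half = [19, 3, 4, 2]. Then first_half[-1] = 2.

2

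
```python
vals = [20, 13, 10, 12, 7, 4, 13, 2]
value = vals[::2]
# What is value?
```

vals has length 8. The slice vals[::2] selects indices [0, 2, 4, 6] (0->20, 2->10, 4->7, 6->13), giving [20, 10, 7, 13].

[20, 10, 7, 13]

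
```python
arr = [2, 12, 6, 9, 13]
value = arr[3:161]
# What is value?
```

arr has length 5. The slice arr[3:161] selects indices [3, 4] (3->9, 4->13), giving [9, 13].

[9, 13]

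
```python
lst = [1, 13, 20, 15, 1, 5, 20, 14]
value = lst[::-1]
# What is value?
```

lst has length 8. The slice lst[::-1] selects indices [7, 6, 5, 4, 3, 2, 1, 0] (7->14, 6->20, 5->5, 4->1, 3->15, 2->20, 1->13, 0->1), giving [14, 20, 5, 1, 15, 20, 13, 1].

[14, 20, 5, 1, 15, 20, 13, 1]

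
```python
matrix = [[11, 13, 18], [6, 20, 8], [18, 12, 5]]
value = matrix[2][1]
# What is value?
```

matrix[2] = [18, 12, 5]. Taking column 1 of that row yields 12.

12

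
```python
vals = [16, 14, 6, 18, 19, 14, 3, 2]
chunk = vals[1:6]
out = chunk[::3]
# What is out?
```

vals has length 8. The slice vals[1:6] selects indices [1, 2, 3, 4, 5] (1->14, 2->6, 3->18, 4->19, 5->14), giving [14, 6, 18, 19, 14]. So chunk = [14, 6, 18, 19, 14]. chunk has length 5. The slice chunk[::3] selects indices [0, 3] (0->14, 3->19), giving [14, 19].

[14, 19]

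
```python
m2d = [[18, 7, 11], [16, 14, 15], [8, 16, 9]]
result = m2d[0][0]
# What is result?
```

m2d[0] = [18, 7, 11]. Taking column 0 of that row yields 18.

18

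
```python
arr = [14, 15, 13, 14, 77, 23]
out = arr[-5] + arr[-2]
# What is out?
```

arr has length 6. Negative index -5 maps to positive index 6 + (-5) = 1. arr[1] = 15.
arr has length 6. Negative index -2 maps to positive index 6 + (-2) = 4. arr[4] = 77.
Sum: 15 + 77 = 92.

92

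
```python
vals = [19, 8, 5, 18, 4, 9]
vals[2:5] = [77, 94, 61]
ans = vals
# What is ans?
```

vals starts as [19, 8, 5, 18, 4, 9] (length 6). The slice vals[2:5] covers indices [2, 3, 4] with values [5, 18, 4]. Replacing that slice with [77, 94, 61] (same length) produces [19, 8, 77, 94, 61, 9].

[19, 8, 77, 94, 61, 9]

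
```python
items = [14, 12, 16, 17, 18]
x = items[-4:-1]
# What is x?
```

items has length 5. The slice items[-4:-1] selects indices [1, 2, 3] (1->12, 2->16, 3->17), giving [12, 16, 17].

[12, 16, 17]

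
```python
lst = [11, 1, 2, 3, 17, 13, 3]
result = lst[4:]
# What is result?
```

lst has length 7. The slice lst[4:] selects indices [4, 5, 6] (4->17, 5->13, 6->3), giving [17, 13, 3].

[17, 13, 3]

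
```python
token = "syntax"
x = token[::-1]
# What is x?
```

token has length 6. The slice token[::-1] selects indices [5, 4, 3, 2, 1, 0] (5->'x', 4->'a', 3->'t', 2->'n', 1->'y', 0->'s'), giving 'xatnys'.

'xatnys'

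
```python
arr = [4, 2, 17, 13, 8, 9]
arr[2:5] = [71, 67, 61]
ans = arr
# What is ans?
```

arr starts as [4, 2, 17, 13, 8, 9] (length 6). The slice arr[2:5] covers indices [2, 3, 4] with values [17, 13, 8]. Replacing that slice with [71, 67, 61] (same length) produces [4, 2, 71, 67, 61, 9].

[4, 2, 71, 67, 61, 9]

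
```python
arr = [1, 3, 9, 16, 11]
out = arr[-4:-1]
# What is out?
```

arr has length 5. The slice arr[-4:-1] selects indices [1, 2, 3] (1->3, 2->9, 3->16), giving [3, 9, 16].

[3, 9, 16]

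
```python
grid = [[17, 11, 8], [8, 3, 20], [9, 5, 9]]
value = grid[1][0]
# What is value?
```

grid[1] = [8, 3, 20]. Taking column 0 of that row yields 8.

8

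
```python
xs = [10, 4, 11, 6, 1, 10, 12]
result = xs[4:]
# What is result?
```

xs has length 7. The slice xs[4:] selects indices [4, 5, 6] (4->1, 5->10, 6->12), giving [1, 10, 12].

[1, 10, 12]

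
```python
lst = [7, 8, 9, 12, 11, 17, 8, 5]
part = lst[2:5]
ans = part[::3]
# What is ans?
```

lst has length 8. The slice lst[2:5] selects indices [2, 3, 4] (2->9, 3->12, 4->11), giving [9, 12, 11]. So part = [9, 12, 11]. part has length 3. The slice part[::3] selects indices [0] (0->9), giving [9].

[9]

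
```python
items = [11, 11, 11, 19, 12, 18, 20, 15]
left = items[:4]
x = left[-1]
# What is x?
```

items has length 8. The slice items[:4] selects indices [0, 1, 2, 3] (0->11, 1->11, 2->11, 3->19), giving [11, 11, 11, 19]. So left = [11, 11, 11, 19]. Then left[-1] = 19.

19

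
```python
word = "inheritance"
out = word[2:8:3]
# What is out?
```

word has length 11. The slice word[2:8:3] selects indices [2, 5] (2->'h', 5->'i'), giving 'hi'.

'hi'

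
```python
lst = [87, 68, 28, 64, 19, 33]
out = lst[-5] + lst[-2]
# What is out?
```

lst has length 6. Negative index -5 maps to positive index 6 + (-5) = 1. lst[1] = 68.
lst has length 6. Negative index -2 maps to positive index 6 + (-2) = 4. lst[4] = 19.
Sum: 68 + 19 = 87.

87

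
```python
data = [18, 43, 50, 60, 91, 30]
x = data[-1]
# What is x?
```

data has length 6. Negative index -1 maps to positive index 6 + (-1) = 5. data[5] = 30.

30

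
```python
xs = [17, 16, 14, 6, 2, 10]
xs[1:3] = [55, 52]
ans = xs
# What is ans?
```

xs starts as [17, 16, 14, 6, 2, 10] (length 6). The slice xs[1:3] covers indices [1, 2] with values [16, 14]. Replacing that slice with [55, 52] (same length) produces [17, 55, 52, 6, 2, 10].

[17, 55, 52, 6, 2, 10]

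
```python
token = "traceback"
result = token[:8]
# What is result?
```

token has length 9. The slice token[:8] selects indices [0, 1, 2, 3, 4, 5, 6, 7] (0->'t', 1->'r', 2->'a', 3->'c', 4->'e', 5->'b', 6->'a', 7->'c'), giving 'tracebac'.

'tracebac'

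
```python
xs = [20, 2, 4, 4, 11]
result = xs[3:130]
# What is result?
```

xs has length 5. The slice xs[3:130] selects indices [3, 4] (3->4, 4->11), giving [4, 11].

[4, 11]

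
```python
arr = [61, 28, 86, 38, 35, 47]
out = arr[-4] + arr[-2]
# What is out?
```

arr has length 6. Negative index -4 maps to positive index 6 + (-4) = 2. arr[2] = 86.
arr has length 6. Negative index -2 maps to positive index 6 + (-2) = 4. arr[4] = 35.
Sum: 86 + 35 = 121.

121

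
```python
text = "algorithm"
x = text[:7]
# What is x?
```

text has length 9. The slice text[:7] selects indices [0, 1, 2, 3, 4, 5, 6] (0->'a', 1->'l', 2->'g', 3->'o', 4->'r', 5->'i', 6->'t'), giving 'algorit'.

'algorit'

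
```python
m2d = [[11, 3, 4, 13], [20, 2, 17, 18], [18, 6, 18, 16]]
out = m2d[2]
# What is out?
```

m2d has 3 rows. Row 2 is [18, 6, 18, 16].

[18, 6, 18, 16]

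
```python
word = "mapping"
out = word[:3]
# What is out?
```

word has length 7. The slice word[:3] selects indices [0, 1, 2] (0->'m', 1->'a', 2->'p'), giving 'map'.

'map'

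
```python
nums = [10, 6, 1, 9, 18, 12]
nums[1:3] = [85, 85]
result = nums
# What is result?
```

nums starts as [10, 6, 1, 9, 18, 12] (length 6). The slice nums[1:3] covers indices [1, 2] with values [6, 1]. Replacing that slice with [85, 85] (same length) produces [10, 85, 85, 9, 18, 12].

[10, 85, 85, 9, 18, 12]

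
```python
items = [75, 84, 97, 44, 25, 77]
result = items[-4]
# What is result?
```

items has length 6. Negative index -4 maps to positive index 6 + (-4) = 2. items[2] = 97.

97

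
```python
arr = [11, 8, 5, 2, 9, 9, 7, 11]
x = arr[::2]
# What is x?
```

arr has length 8. The slice arr[::2] selects indices [0, 2, 4, 6] (0->11, 2->5, 4->9, 6->7), giving [11, 5, 9, 7].

[11, 5, 9, 7]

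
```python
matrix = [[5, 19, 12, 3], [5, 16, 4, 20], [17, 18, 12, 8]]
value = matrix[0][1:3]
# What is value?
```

matrix[0] = [5, 19, 12, 3]. matrix[0] has length 4. The slice matrix[0][1:3] selects indices [1, 2] (1->19, 2->12), giving [19, 12].

[19, 12]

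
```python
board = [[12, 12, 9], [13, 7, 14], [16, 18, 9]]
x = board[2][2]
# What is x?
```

board[2] = [16, 18, 9]. Taking column 2 of that row yields 9.

9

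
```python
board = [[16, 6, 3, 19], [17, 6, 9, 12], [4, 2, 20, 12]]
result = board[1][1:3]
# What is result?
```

board[1] = [17, 6, 9, 12]. board[1] has length 4. The slice board[1][1:3] selects indices [1, 2] (1->6, 2->9), giving [6, 9].

[6, 9]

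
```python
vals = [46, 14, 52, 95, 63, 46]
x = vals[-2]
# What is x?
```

vals has length 6. Negative index -2 maps to positive index 6 + (-2) = 4. vals[4] = 63.

63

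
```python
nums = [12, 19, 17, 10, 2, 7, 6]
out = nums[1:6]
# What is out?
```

nums has length 7. The slice nums[1:6] selects indices [1, 2, 3, 4, 5] (1->19, 2->17, 3->10, 4->2, 5->7), giving [19, 17, 10, 2, 7].

[19, 17, 10, 2, 7]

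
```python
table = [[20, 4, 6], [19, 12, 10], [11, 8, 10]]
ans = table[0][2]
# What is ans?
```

table[0] = [20, 4, 6]. Taking column 2 of that row yields 6.

6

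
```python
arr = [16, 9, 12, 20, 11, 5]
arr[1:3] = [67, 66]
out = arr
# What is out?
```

arr starts as [16, 9, 12, 20, 11, 5] (length 6). The slice arr[1:3] covers indices [1, 2] with values [9, 12]. Replacing that slice with [67, 66] (same length) produces [16, 67, 66, 20, 11, 5].

[16, 67, 66, 20, 11, 5]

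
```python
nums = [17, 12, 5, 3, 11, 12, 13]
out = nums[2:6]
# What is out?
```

nums has length 7. The slice nums[2:6] selects indices [2, 3, 4, 5] (2->5, 3->3, 4->11, 5->12), giving [5, 3, 11, 12].

[5, 3, 11, 12]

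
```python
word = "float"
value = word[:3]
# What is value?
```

word has length 5. The slice word[:3] selects indices [0, 1, 2] (0->'f', 1->'l', 2->'o'), giving 'flo'.

'flo'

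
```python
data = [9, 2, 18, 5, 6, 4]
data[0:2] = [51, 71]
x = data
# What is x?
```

data starts as [9, 2, 18, 5, 6, 4] (length 6). The slice data[0:2] covers indices [0, 1] with values [9, 2]. Replacing that slice with [51, 71] (same length) produces [51, 71, 18, 5, 6, 4].

[51, 71, 18, 5, 6, 4]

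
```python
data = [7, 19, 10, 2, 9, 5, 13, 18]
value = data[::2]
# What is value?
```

data has length 8. The slice data[::2] selects indices [0, 2, 4, 6] (0->7, 2->10, 4->9, 6->13), giving [7, 10, 9, 13].

[7, 10, 9, 13]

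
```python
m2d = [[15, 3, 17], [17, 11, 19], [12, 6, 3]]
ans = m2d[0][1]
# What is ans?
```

m2d[0] = [15, 3, 17]. Taking column 1 of that row yields 3.

3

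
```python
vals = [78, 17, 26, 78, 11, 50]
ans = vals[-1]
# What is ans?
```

vals has length 6. Negative index -1 maps to positive index 6 + (-1) = 5. vals[5] = 50.

50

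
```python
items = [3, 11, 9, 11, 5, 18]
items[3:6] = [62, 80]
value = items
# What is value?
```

items starts as [3, 11, 9, 11, 5, 18] (length 6). The slice items[3:6] covers indices [3, 4, 5] with values [11, 5, 18]. Replacing that slice with [62, 80] (different length) produces [3, 11, 9, 62, 80].

[3, 11, 9, 62, 80]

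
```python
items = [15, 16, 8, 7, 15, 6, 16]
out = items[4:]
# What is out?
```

items has length 7. The slice items[4:] selects indices [4, 5, 6] (4->15, 5->6, 6->16), giving [15, 6, 16].

[15, 6, 16]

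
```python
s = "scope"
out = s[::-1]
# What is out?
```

s has length 5. The slice s[::-1] selects indices [4, 3, 2, 1, 0] (4->'e', 3->'p', 2->'o', 1->'c', 0->'s'), giving 'epocs'.

'epocs'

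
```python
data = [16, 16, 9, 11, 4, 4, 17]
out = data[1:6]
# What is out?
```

data has length 7. The slice data[1:6] selects indices [1, 2, 3, 4, 5] (1->16, 2->9, 3->11, 4->4, 5->4), giving [16, 9, 11, 4, 4].

[16, 9, 11, 4, 4]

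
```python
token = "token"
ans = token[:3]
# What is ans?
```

token has length 5. The slice token[:3] selects indices [0, 1, 2] (0->'t', 1->'o', 2->'k'), giving 'tok'.

'tok'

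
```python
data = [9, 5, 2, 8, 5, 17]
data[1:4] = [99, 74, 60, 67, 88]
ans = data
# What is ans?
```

data starts as [9, 5, 2, 8, 5, 17] (length 6). The slice data[1:4] covers indices [1, 2, 3] with values [5, 2, 8]. Replacing that slice with [99, 74, 60, 67, 88] (different length) produces [9, 99, 74, 60, 67, 88, 5, 17].

[9, 99, 74, 60, 67, 88, 5, 17]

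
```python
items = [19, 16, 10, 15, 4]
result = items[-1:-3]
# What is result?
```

items has length 5. The slice items[-1:-3] resolves to an empty index range, so the result is [].

[]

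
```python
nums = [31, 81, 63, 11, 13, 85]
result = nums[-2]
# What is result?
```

nums has length 6. Negative index -2 maps to positive index 6 + (-2) = 4. nums[4] = 13.

13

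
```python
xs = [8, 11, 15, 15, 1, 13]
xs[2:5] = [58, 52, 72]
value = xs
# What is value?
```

xs starts as [8, 11, 15, 15, 1, 13] (length 6). The slice xs[2:5] covers indices [2, 3, 4] with values [15, 15, 1]. Replacing that slice with [58, 52, 72] (same length) produces [8, 11, 58, 52, 72, 13].

[8, 11, 58, 52, 72, 13]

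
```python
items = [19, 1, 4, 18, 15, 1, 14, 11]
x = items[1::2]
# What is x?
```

items has length 8. The slice items[1::2] selects indices [1, 3, 5, 7] (1->1, 3->18, 5->1, 7->11), giving [1, 18, 1, 11].

[1, 18, 1, 11]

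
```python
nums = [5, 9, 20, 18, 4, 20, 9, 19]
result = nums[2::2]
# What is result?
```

nums has length 8. The slice nums[2::2] selects indices [2, 4, 6] (2->20, 4->4, 6->9), giving [20, 4, 9].

[20, 4, 9]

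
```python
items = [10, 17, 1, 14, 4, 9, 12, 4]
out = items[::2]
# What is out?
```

items has length 8. The slice items[::2] selects indices [0, 2, 4, 6] (0->10, 2->1, 4->4, 6->12), giving [10, 1, 4, 12].

[10, 1, 4, 12]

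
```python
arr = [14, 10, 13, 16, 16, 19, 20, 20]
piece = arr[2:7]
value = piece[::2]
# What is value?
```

arr has length 8. The slice arr[2:7] selects indices [2, 3, 4, 5, 6] (2->13, 3->16, 4->16, 5->19, 6->20), giving [13, 16, 16, 19, 20]. So piece = [13, 16, 16, 19, 20]. piece has length 5. The slice piece[::2] selects indices [0, 2, 4] (0->13, 2->16, 4->20), giving [13, 16, 20].

[13, 16, 20]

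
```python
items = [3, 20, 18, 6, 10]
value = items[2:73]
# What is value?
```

items has length 5. The slice items[2:73] selects indices [2, 3, 4] (2->18, 3->6, 4->10), giving [18, 6, 10].

[18, 6, 10]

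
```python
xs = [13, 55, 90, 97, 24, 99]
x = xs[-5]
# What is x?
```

xs has length 6. Negative index -5 maps to positive index 6 + (-5) = 1. xs[1] = 55.

55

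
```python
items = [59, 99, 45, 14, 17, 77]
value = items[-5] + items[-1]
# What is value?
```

items has length 6. Negative index -5 maps to positive index 6 + (-5) = 1. items[1] = 99.
items has length 6. Negative index -1 maps to positive index 6 + (-1) = 5. items[5] = 77.
Sum: 99 + 77 = 176.

176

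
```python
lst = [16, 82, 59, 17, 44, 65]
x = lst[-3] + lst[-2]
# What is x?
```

lst has length 6. Negative index -3 maps to positive index 6 + (-3) = 3. lst[3] = 17.
lst has length 6. Negative index -2 maps to positive index 6 + (-2) = 4. lst[4] = 44.
Sum: 17 + 44 = 61.

61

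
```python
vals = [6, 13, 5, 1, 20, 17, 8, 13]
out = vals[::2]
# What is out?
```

vals has length 8. The slice vals[::2] selects indices [0, 2, 4, 6] (0->6, 2->5, 4->20, 6->8), giving [6, 5, 20, 8].

[6, 5, 20, 8]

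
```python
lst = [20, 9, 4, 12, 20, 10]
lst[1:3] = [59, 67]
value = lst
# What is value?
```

lst starts as [20, 9, 4, 12, 20, 10] (length 6). The slice lst[1:3] covers indices [1, 2] with values [9, 4]. Replacing that slice with [59, 67] (same length) produces [20, 59, 67, 12, 20, 10].

[20, 59, 67, 12, 20, 10]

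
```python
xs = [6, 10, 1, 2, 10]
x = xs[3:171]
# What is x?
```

xs has length 5. The slice xs[3:171] selects indices [3, 4] (3->2, 4->10), giving [2, 10].

[2, 10]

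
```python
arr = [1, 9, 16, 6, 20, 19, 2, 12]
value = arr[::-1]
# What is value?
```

arr has length 8. The slice arr[::-1] selects indices [7, 6, 5, 4, 3, 2, 1, 0] (7->12, 6->2, 5->19, 4->20, 3->6, 2->16, 1->9, 0->1), giving [12, 2, 19, 20, 6, 16, 9, 1].

[12, 2, 19, 20, 6, 16, 9, 1]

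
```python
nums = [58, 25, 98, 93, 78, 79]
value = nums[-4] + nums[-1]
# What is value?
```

nums has length 6. Negative index -4 maps to positive index 6 + (-4) = 2. nums[2] = 98.
nums has length 6. Negative index -1 maps to positive index 6 + (-1) = 5. nums[5] = 79.
Sum: 98 + 79 = 177.

177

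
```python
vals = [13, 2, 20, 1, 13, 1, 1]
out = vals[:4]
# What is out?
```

vals has length 7. The slice vals[:4] selects indices [0, 1, 2, 3] (0->13, 1->2, 2->20, 3->1), giving [13, 2, 20, 1].

[13, 2, 20, 1]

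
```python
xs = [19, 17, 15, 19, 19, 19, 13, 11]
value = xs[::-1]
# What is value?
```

xs has length 8. The slice xs[::-1] selects indices [7, 6, 5, 4, 3, 2, 1, 0] (7->11, 6->13, 5->19, 4->19, 3->19, 2->15, 1->17, 0->19), giving [11, 13, 19, 19, 19, 15, 17, 19].

[11, 13, 19, 19, 19, 15, 17, 19]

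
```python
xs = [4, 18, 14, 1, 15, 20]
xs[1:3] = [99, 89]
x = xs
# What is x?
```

xs starts as [4, 18, 14, 1, 15, 20] (length 6). The slice xs[1:3] covers indices [1, 2] with values [18, 14]. Replacing that slice with [99, 89] (same length) produces [4, 99, 89, 1, 15, 20].

[4, 99, 89, 1, 15, 20]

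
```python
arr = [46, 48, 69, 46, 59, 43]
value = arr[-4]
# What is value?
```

arr has length 6. Negative index -4 maps to positive index 6 + (-4) = 2. arr[2] = 69.

69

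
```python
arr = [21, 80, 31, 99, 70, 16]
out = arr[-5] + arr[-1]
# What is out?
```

arr has length 6. Negative index -5 maps to positive index 6 + (-5) = 1. arr[1] = 80.
arr has length 6. Negative index -1 maps to positive index 6 + (-1) = 5. arr[5] = 16.
Sum: 80 + 16 = 96.

96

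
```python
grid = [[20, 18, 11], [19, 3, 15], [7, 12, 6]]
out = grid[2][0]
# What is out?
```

grid[2] = [7, 12, 6]. Taking column 0 of that row yields 7.

7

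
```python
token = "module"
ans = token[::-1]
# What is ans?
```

token has length 6. The slice token[::-1] selects indices [5, 4, 3, 2, 1, 0] (5->'e', 4->'l', 3->'u', 2->'d', 1->'o', 0->'m'), giving 'eludom'.

'eludom'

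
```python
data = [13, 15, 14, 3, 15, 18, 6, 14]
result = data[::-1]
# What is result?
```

data has length 8. The slice data[::-1] selects indices [7, 6, 5, 4, 3, 2, 1, 0] (7->14, 6->6, 5->18, 4->15, 3->3, 2->14, 1->15, 0->13), giving [14, 6, 18, 15, 3, 14, 15, 13].

[14, 6, 18, 15, 3, 14, 15, 13]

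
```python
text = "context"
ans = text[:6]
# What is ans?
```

text has length 7. The slice text[:6] selects indices [0, 1, 2, 3, 4, 5] (0->'c', 1->'o', 2->'n', 3->'t', 4->'e', 5->'x'), giving 'contex'.

'contex'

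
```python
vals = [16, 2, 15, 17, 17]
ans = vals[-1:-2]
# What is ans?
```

vals has length 5. The slice vals[-1:-2] resolves to an empty index range, so the result is [].

[]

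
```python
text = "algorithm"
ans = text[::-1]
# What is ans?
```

text has length 9. The slice text[::-1] selects indices [8, 7, 6, 5, 4, 3, 2, 1, 0] (8->'m', 7->'h', 6->'t', 5->'i', 4->'r', 3->'o', 2->'g', 1->'l', 0->'a'), giving 'mhtirogla'.

'mhtirogla'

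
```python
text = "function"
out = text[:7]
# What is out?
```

text has length 8. The slice text[:7] selects indices [0, 1, 2, 3, 4, 5, 6] (0->'f', 1->'u', 2->'n', 3->'c', 4->'t', 5->'i', 6->'o'), giving 'functio'.

'functio'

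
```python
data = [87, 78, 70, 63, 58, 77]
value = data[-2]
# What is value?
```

data has length 6. Negative index -2 maps to positive index 6 + (-2) = 4. data[4] = 58.

58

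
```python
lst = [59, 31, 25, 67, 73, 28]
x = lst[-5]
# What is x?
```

lst has length 6. Negative index -5 maps to positive index 6 + (-5) = 1. lst[1] = 31.

31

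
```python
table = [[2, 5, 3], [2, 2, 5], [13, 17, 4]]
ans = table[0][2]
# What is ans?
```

table[0] = [2, 5, 3]. Taking column 2 of that row yields 3.

3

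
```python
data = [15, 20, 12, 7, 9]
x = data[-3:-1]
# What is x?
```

data has length 5. The slice data[-3:-1] selects indices [2, 3] (2->12, 3->7), giving [12, 7].

[12, 7]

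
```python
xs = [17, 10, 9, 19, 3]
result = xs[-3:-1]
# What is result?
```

xs has length 5. The slice xs[-3:-1] selects indices [2, 3] (2->9, 3->19), giving [9, 19].

[9, 19]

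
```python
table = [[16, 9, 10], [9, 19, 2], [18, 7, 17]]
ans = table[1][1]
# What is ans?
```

table[1] = [9, 19, 2]. Taking column 1 of that row yields 19.

19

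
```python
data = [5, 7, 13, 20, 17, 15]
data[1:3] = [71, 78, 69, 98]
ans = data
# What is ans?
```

data starts as [5, 7, 13, 20, 17, 15] (length 6). The slice data[1:3] covers indices [1, 2] with values [7, 13]. Replacing that slice with [71, 78, 69, 98] (different length) produces [5, 71, 78, 69, 98, 20, 17, 15].

[5, 71, 78, 69, 98, 20, 17, 15]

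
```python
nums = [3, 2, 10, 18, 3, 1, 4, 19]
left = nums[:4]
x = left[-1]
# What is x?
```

nums has length 8. The slice nums[:4] selects indices [0, 1, 2, 3] (0->3, 1->2, 2->10, 3->18), giving [3, 2, 10, 18]. So left = [3, 2, 10, 18]. Then left[-1] = 18.

18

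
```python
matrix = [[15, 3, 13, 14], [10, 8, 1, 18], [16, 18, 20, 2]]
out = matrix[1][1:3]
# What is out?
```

matrix[1] = [10, 8, 1, 18]. matrix[1] has length 4. The slice matrix[1][1:3] selects indices [1, 2] (1->8, 2->1), giving [8, 1].

[8, 1]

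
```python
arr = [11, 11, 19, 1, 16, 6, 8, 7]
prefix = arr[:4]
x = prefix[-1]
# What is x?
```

arr has length 8. The slice arr[:4] selects indices [0, 1, 2, 3] (0->11, 1->11, 2->19, 3->1), giving [11, 11, 19, 1]. So prefix = [11, 11, 19, 1]. Then prefix[-1] = 1.

1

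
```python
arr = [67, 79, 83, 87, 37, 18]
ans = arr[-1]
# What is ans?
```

arr has length 6. Negative index -1 maps to positive index 6 + (-1) = 5. arr[5] = 18.

18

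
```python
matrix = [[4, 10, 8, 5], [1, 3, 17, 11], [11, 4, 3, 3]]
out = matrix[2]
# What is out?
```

matrix has 3 rows. Row 2 is [11, 4, 3, 3].

[11, 4, 3, 3]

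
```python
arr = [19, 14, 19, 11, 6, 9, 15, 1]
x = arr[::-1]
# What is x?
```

arr has length 8. The slice arr[::-1] selects indices [7, 6, 5, 4, 3, 2, 1, 0] (7->1, 6->15, 5->9, 4->6, 3->11, 2->19, 1->14, 0->19), giving [1, 15, 9, 6, 11, 19, 14, 19].

[1, 15, 9, 6, 11, 19, 14, 19]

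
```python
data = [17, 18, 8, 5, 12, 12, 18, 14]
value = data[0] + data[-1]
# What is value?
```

data has length 8. data[0] = 17.
data has length 8. Negative index -1 maps to positive index 8 + (-1) = 7. data[7] = 14.
Sum: 17 + 14 = 31.

31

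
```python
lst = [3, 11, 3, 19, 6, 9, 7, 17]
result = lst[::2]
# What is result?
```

lst has length 8. The slice lst[::2] selects indices [0, 2, 4, 6] (0->3, 2->3, 4->6, 6->7), giving [3, 3, 6, 7].

[3, 3, 6, 7]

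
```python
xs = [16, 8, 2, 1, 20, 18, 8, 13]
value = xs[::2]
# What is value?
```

xs has length 8. The slice xs[::2] selects indices [0, 2, 4, 6] (0->16, 2->2, 4->20, 6->8), giving [16, 2, 20, 8].

[16, 2, 20, 8]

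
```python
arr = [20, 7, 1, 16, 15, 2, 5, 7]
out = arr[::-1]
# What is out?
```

arr has length 8. The slice arr[::-1] selects indices [7, 6, 5, 4, 3, 2, 1, 0] (7->7, 6->5, 5->2, 4->15, 3->16, 2->1, 1->7, 0->20), giving [7, 5, 2, 15, 16, 1, 7, 20].

[7, 5, 2, 15, 16, 1, 7, 20]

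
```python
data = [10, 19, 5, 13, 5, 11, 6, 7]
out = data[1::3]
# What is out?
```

data has length 8. The slice data[1::3] selects indices [1, 4, 7] (1->19, 4->5, 7->7), giving [19, 5, 7].

[19, 5, 7]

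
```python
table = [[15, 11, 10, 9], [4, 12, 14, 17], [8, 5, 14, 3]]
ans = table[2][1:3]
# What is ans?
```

table[2] = [8, 5, 14, 3]. table[2] has length 4. The slice table[2][1:3] selects indices [1, 2] (1->5, 2->14), giving [5, 14].

[5, 14]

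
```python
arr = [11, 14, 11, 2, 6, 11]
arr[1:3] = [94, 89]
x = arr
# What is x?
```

arr starts as [11, 14, 11, 2, 6, 11] (length 6). The slice arr[1:3] covers indices [1, 2] with values [14, 11]. Replacing that slice with [94, 89] (same length) produces [11, 94, 89, 2, 6, 11].

[11, 94, 89, 2, 6, 11]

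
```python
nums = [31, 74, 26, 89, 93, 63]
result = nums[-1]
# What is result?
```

nums has length 6. Negative index -1 maps to positive index 6 + (-1) = 5. nums[5] = 63.

63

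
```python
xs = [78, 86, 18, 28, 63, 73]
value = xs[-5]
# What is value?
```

xs has length 6. Negative index -5 maps to positive index 6 + (-5) = 1. xs[1] = 86.

86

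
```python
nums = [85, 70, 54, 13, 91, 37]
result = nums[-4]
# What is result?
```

nums has length 6. Negative index -4 maps to positive index 6 + (-4) = 2. nums[2] = 54.

54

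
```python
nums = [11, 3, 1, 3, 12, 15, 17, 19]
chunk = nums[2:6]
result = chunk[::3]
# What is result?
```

nums has length 8. The slice nums[2:6] selects indices [2, 3, 4, 5] (2->1, 3->3, 4->12, 5->15), giving [1, 3, 12, 15]. So chunk = [1, 3, 12, 15]. chunk has length 4. The slice chunk[::3] selects indices [0, 3] (0->1, 3->15), giving [1, 15].

[1, 15]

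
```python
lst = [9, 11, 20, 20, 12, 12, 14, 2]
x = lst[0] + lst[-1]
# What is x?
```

lst has length 8. lst[0] = 9.
lst has length 8. Negative index -1 maps to positive index 8 + (-1) = 7. lst[7] = 2.
Sum: 9 + 2 = 11.

11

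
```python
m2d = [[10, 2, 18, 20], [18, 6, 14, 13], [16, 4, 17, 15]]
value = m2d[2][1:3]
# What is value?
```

m2d[2] = [16, 4, 17, 15]. m2d[2] has length 4. The slice m2d[2][1:3] selects indices [1, 2] (1->4, 2->17), giving [4, 17].

[4, 17]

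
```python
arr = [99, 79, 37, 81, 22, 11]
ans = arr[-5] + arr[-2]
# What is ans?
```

arr has length 6. Negative index -5 maps to positive index 6 + (-5) = 1. arr[1] = 79.
arr has length 6. Negative index -2 maps to positive index 6 + (-2) = 4. arr[4] = 22.
Sum: 79 + 22 = 101.

101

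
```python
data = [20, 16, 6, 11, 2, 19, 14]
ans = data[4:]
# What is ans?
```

data has length 7. The slice data[4:] selects indices [4, 5, 6] (4->2, 5->19, 6->14), giving [2, 19, 14].

[2, 19, 14]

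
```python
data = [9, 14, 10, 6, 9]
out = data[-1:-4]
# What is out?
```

data has length 5. The slice data[-1:-4] resolves to an empty index range, so the result is [].

[]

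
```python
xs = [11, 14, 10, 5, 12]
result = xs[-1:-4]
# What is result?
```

xs has length 5. The slice xs[-1:-4] resolves to an empty index range, so the result is [].

[]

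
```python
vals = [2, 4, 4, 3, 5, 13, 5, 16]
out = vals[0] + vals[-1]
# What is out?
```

vals has length 8. vals[0] = 2.
vals has length 8. Negative index -1 maps to positive index 8 + (-1) = 7. vals[7] = 16.
Sum: 2 + 16 = 18.

18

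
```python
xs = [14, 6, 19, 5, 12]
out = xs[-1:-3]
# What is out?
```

xs has length 5. The slice xs[-1:-3] resolves to an empty index range, so the result is [].

[]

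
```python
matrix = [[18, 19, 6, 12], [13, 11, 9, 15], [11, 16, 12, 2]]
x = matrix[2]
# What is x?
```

matrix has 3 rows. Row 2 is [11, 16, 12, 2].

[11, 16, 12, 2]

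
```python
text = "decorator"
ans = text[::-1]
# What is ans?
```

text has length 9. The slice text[::-1] selects indices [8, 7, 6, 5, 4, 3, 2, 1, 0] (8->'r', 7->'o', 6->'t', 5->'a', 4->'r', 3->'o', 2->'c', 1->'e', 0->'d'), giving 'rotaroced'.

'rotaroced'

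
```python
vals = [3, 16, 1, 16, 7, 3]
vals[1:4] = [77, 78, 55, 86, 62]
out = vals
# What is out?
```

vals starts as [3, 16, 1, 16, 7, 3] (length 6). The slice vals[1:4] covers indices [1, 2, 3] with values [16, 1, 16]. Replacing that slice with [77, 78, 55, 86, 62] (different length) produces [3, 77, 78, 55, 86, 62, 7, 3].

[3, 77, 78, 55, 86, 62, 7, 3]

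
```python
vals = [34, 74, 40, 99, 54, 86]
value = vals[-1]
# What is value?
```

vals has length 6. Negative index -1 maps to positive index 6 + (-1) = 5. vals[5] = 86.

86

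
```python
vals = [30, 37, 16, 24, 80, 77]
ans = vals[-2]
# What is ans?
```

vals has length 6. Negative index -2 maps to positive index 6 + (-2) = 4. vals[4] = 80.

80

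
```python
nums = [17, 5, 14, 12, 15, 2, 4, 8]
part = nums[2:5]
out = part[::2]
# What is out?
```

nums has length 8. The slice nums[2:5] selects indices [2, 3, 4] (2->14, 3->12, 4->15), giving [14, 12, 15]. So part = [14, 12, 15]. part has length 3. The slice part[::2] selects indices [0, 2] (0->14, 2->15), giving [14, 15].

[14, 15]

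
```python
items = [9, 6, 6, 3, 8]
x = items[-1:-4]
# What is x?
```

items has length 5. The slice items[-1:-4] resolves to an empty index range, so the result is [].

[]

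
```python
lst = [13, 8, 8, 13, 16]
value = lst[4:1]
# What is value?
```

lst has length 5. The slice lst[4:1] resolves to an empty index range, so the result is [].

[]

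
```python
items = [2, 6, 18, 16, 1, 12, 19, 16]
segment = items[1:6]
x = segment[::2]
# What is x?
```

items has length 8. The slice items[1:6] selects indices [1, 2, 3, 4, 5] (1->6, 2->18, 3->16, 4->1, 5->12), giving [6, 18, 16, 1, 12]. So segment = [6, 18, 16, 1, 12]. segment has length 5. The slice segment[::2] selects indices [0, 2, 4] (0->6, 2->16, 4->12), giving [6, 16, 12].

[6, 16, 12]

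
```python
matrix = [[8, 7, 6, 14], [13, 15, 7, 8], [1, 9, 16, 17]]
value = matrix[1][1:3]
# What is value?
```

matrix[1] = [13, 15, 7, 8]. matrix[1] has length 4. The slice matrix[1][1:3] selects indices [1, 2] (1->15, 2->7), giving [15, 7].

[15, 7]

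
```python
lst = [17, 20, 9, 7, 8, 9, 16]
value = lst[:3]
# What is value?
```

lst has length 7. The slice lst[:3] selects indices [0, 1, 2] (0->17, 1->20, 2->9), giving [17, 20, 9].

[17, 20, 9]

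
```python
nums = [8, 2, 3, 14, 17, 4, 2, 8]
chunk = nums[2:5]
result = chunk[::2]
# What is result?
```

nums has length 8. The slice nums[2:5] selects indices [2, 3, 4] (2->3, 3->14, 4->17), giving [3, 14, 17]. So chunk = [3, 14, 17]. chunk has length 3. The slice chunk[::2] selects indices [0, 2] (0->3, 2->17), giving [3, 17].

[3, 17]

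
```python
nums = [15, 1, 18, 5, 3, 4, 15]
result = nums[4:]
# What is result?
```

nums has length 7. The slice nums[4:] selects indices [4, 5, 6] (4->3, 5->4, 6->15), giving [3, 4, 15].

[3, 4, 15]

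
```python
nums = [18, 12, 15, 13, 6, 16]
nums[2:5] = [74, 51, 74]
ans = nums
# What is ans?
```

nums starts as [18, 12, 15, 13, 6, 16] (length 6). The slice nums[2:5] covers indices [2, 3, 4] with values [15, 13, 6]. Replacing that slice with [74, 51, 74] (same length) produces [18, 12, 74, 51, 74, 16].

[18, 12, 74, 51, 74, 16]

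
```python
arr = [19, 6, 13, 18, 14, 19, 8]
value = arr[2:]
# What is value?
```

arr has length 7. The slice arr[2:] selects indices [2, 3, 4, 5, 6] (2->13, 3->18, 4->14, 5->19, 6->8), giving [13, 18, 14, 19, 8].

[13, 18, 14, 19, 8]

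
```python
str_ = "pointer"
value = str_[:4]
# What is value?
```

str_ has length 7. The slice str_[:4] selects indices [0, 1, 2, 3] (0->'p', 1->'o', 2->'i', 3->'n'), giving 'poin'.

'poin'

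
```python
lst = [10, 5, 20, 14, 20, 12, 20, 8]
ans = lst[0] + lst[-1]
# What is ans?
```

lst has length 8. lst[0] = 10.
lst has length 8. Negative index -1 maps to positive index 8 + (-1) = 7. lst[7] = 8.
Sum: 10 + 8 = 18.

18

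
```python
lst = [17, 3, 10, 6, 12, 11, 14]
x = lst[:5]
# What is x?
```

lst has length 7. The slice lst[:5] selects indices [0, 1, 2, 3, 4] (0->17, 1->3, 2->10, 3->6, 4->12), giving [17, 3, 10, 6, 12].

[17, 3, 10, 6, 12]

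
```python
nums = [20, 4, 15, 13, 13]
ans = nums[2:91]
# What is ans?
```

nums has length 5. The slice nums[2:91] selects indices [2, 3, 4] (2->15, 3->13, 4->13), giving [15, 13, 13].

[15, 13, 13]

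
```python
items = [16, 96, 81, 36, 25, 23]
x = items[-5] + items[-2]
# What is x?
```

items has length 6. Negative index -5 maps to positive index 6 + (-5) = 1. items[1] = 96.
items has length 6. Negative index -2 maps to positive index 6 + (-2) = 4. items[4] = 25.
Sum: 96 + 25 = 121.

121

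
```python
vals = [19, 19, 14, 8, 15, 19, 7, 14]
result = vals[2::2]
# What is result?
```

vals has length 8. The slice vals[2::2] selects indices [2, 4, 6] (2->14, 4->15, 6->7), giving [14, 15, 7].

[14, 15, 7]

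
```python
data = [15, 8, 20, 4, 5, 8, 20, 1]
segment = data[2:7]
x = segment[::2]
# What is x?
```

data has length 8. The slice data[2:7] selects indices [2, 3, 4, 5, 6] (2->20, 3->4, 4->5, 5->8, 6->20), giving [20, 4, 5, 8, 20]. So segment = [20, 4, 5, 8, 20]. segment has length 5. The slice segment[::2] selects indices [0, 2, 4] (0->20, 2->5, 4->20), giving [20, 5, 20].

[20, 5, 20]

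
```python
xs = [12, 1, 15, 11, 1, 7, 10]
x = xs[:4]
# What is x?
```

xs has length 7. The slice xs[:4] selects indices [0, 1, 2, 3] (0->12, 1->1, 2->15, 3->11), giving [12, 1, 15, 11].

[12, 1, 15, 11]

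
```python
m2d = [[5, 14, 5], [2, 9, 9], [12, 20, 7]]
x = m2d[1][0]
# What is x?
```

m2d[1] = [2, 9, 9]. Taking column 0 of that row yields 2.

2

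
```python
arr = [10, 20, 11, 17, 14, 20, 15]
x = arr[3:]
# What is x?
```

arr has length 7. The slice arr[3:] selects indices [3, 4, 5, 6] (3->17, 4->14, 5->20, 6->15), giving [17, 14, 20, 15].

[17, 14, 20, 15]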